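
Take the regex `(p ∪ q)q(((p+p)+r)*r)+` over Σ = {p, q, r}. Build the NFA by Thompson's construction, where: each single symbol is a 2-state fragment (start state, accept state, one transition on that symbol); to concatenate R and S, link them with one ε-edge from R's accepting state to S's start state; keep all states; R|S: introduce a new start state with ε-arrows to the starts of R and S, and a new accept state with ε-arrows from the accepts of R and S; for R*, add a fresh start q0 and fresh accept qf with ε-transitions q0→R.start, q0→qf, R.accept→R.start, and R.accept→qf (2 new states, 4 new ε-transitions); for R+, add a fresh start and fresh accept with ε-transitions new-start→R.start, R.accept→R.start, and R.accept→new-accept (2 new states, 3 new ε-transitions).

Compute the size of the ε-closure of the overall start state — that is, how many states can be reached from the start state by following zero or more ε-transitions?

3

Let C(F) = |ε-closure(F.start)| within fragment F, and note whether F accepts ε. Symbol fragments have C = 1 and do not accept ε. Then:
  p ∪ q → new start ε-reaches every alternative's start; none of them accept ε, so the new accept is not reached: C = 1 + 1 + 1 = 3
  p+ → new start ε-reaches only the body's start; the new accept needs a symbol first: C = 1 + 1 = 2
  p+p → same as the first factor's closure: C = 2
  (p+p)+ → C = 1 + 2 = 3 (the body doesn't accept ε, so the new accept is not reached)
  (p+p)+r → C equals the left operand's closure size = 3 (its accept is not ε-reachable, so the closure stops there)
  ((p+p)+r)* → new start has ε-edges to the inner start and to the new accept, so C = 2 + 3 = 5
  ((p+p)+r)*r → the left operand accepts ε, so the closure extends into the next operand (via the concat ε-link); C = 5 + 1 = 6
  (((p+p)+r)*r)+ → new start ε-reaches only the body's start; the new accept needs a symbol first: C = 1 + 6 = 7
  (p ∪ q)q(((p+p)+r)*r)+ → C equals the left operand's closure size = 3 (its accept is not ε-reachable, so the closure stops there)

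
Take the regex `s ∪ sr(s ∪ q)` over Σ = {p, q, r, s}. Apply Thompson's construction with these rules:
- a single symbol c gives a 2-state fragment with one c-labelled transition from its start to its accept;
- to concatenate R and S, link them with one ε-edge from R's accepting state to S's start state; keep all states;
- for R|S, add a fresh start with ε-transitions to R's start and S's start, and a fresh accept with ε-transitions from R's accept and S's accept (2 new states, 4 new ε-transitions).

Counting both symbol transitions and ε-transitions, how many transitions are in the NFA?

15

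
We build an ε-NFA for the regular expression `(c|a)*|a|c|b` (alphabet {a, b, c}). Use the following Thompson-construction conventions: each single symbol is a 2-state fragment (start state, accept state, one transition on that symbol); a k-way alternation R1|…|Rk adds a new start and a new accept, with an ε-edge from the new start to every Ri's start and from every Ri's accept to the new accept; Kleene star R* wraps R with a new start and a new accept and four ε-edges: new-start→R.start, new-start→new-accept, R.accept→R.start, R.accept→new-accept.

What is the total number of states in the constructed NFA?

16

Bottom-up over the parse tree:
Each of the 5 symbol leaves contributes a 2-state fragment.
  c|a = 6 states
  (c|a)* = 8 states
  (c|a)*|a|c|b = 16 states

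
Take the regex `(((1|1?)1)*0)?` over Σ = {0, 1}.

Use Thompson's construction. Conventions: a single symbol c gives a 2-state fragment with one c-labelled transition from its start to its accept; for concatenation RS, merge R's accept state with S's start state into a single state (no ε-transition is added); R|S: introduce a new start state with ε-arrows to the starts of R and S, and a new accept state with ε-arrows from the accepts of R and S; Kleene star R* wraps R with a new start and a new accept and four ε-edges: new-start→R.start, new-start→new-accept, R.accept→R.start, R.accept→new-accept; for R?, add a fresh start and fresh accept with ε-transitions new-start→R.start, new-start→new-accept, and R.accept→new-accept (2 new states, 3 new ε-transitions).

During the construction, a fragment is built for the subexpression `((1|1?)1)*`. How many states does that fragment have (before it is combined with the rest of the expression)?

11

Fragment for `((1|1?)1)*`:
Each of the 3 symbol leaves contributes a 2-state fragment.
  1? = 4 states
  1|1? = 8 states
  (1|1?)1 = 9 states
  ((1|1?)1)* = 11 states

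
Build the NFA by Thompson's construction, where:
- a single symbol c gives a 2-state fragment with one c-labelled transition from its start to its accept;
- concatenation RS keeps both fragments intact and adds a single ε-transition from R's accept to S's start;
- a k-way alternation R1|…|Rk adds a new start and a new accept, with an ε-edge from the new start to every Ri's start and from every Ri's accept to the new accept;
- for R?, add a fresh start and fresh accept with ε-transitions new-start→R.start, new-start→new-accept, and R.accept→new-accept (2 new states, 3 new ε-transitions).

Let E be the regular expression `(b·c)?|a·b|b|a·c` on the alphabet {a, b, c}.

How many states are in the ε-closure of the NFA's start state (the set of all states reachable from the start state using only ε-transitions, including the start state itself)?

8

Work bottom-up. For each fragment F, track |ε-closure(F.start)| and whether F's accept lies in that closure (i.e. whether F accepts ε). A single-symbol fragment has closure size 1 and does not accept ε.
  b·c → same as the first factor's closure: |ε-closure| = 1
  (b·c)? → |ε-closure| = 1 (new start) + 1 (body) + 1 (new accept, via ε) = 3
  a·b → |ε-closure| equals the left operand's closure size = 1 (its accept is not ε-reachable, so the closure stops there)
  a·c → same as the first factor's closure: |ε-closure| = 1
  (b·c)?|a·b|b|a·c → |ε-closure| = 1 (new start) + (3 + 1 + 1 + 1) + 1 (new accept, since some branch ε-reaches its own accept) = 8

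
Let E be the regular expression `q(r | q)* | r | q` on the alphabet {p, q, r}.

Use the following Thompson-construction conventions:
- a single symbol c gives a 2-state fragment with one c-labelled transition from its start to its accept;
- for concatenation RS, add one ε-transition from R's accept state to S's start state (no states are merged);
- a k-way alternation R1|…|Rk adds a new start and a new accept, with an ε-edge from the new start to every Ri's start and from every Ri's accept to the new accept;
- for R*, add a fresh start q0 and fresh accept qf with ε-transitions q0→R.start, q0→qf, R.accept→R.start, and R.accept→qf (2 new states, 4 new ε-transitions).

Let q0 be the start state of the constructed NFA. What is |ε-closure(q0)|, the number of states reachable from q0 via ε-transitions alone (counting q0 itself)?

4

Let C(F) = |ε-closure(F.start)| within fragment F, and note whether F accepts ε. Symbol fragments have C = 1 and do not accept ε. Then:
  r | q : |ε-closure| = 1 + 1 + 1 = 3 (the new accept is not ε-reachable since no branch accepts ε)
  (r | q)* : new start has ε-edges to the inner start and to the new accept, so |ε-closure| = 2 + 3 = 5
  q(r | q)* : same as the first factor's closure: |ε-closure| = 1
  q(r | q)* | r | q : |ε-closure| = 1 + 1 + 1 + 1 = 4 (the new accept is not ε-reachable since no branch accepts ε)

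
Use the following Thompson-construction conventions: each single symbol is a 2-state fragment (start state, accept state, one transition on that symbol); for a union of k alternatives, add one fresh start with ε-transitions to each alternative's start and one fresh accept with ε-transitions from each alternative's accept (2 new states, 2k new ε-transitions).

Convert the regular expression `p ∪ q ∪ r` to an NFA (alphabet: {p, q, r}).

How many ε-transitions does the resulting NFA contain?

Bottom-up over the parse tree:
Each of the 3 symbol leaves contributes 0 ε-transitions.
  p ∪ q ∪ r → 6 ε-transitions

6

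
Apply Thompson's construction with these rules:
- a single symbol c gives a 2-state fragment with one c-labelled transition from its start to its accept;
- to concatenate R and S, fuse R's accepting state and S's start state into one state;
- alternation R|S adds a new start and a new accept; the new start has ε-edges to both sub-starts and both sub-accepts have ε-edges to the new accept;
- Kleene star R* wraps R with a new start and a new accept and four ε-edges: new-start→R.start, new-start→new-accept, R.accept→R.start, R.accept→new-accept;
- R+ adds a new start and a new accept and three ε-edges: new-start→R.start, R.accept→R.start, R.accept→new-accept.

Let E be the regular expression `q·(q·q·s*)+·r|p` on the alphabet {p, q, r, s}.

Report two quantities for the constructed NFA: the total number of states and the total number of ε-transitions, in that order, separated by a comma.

14, 11

Building bottom-up:
Each of the 6 symbol leaves contributes 2 states and 0 ε-transitions.
  s* : 4 states, 4 ε-transitions
  q·q·s* : 6 states, 4 ε-transitions
  (q·q·s*)+ : 8 states, 7 ε-transitions
  q·(q·q·s*)+·r : 10 states, 7 ε-transitions
  q·(q·q·s*)+·r|p : 14 states, 11 ε-transitions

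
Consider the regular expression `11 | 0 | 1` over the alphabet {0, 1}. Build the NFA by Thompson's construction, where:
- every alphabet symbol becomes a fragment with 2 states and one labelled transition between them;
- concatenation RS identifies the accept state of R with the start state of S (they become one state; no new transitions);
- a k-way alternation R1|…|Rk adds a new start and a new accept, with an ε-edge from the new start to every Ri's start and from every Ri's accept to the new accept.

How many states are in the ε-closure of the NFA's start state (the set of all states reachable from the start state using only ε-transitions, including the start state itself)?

4

Work bottom-up. For each fragment F, track |ε-closure(F.start)| and whether F's accept lies in that closure (i.e. whether F accepts ε). A single-symbol fragment has closure size 1 and does not accept ε.
  11 : C equals the left operand's closure size = 1 (its accept is not ε-reachable, so the closure stops there)
  11 | 0 | 1 : new start ε-reaches every alternative's start; none of them accept ε, so the new accept is not reached: C = 1 + 1 + 1 + 1 = 4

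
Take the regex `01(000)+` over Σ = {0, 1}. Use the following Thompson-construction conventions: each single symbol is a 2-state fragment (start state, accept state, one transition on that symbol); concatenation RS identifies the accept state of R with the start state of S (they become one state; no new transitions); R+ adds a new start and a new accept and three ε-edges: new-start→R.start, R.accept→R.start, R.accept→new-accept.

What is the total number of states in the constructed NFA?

By structural recursion:
Each of the 5 symbol leaves contributes a 2-state fragment.
  000 — 4 states
  (000)+ — 6 states
  01(000)+ — 8 states

8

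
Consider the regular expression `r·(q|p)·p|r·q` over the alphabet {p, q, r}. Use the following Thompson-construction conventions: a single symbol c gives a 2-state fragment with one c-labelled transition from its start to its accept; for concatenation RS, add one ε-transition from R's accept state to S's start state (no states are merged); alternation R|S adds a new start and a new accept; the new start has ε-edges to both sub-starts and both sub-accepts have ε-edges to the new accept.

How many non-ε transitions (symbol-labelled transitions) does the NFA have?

6

Per subexpression:
Each of the 6 symbol leaves contributes exactly 1 symbol transition.
  q|p → 2 symbol transitions
  r·(q|p)·p → 4 symbol transitions
  r·q → 2 symbol transitions
  r·(q|p)·p|r·q → 6 symbol transitions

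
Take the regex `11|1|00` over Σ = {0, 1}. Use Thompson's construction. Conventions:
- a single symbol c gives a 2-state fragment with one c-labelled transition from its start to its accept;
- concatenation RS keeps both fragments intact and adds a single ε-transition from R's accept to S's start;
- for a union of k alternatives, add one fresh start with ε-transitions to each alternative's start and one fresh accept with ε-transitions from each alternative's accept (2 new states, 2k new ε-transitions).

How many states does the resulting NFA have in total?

12

By structural recursion:
Each of the 5 symbol leaves contributes a 2-state fragment.
  11 : 4 states
  00 : 4 states
  11|1|00 : 12 states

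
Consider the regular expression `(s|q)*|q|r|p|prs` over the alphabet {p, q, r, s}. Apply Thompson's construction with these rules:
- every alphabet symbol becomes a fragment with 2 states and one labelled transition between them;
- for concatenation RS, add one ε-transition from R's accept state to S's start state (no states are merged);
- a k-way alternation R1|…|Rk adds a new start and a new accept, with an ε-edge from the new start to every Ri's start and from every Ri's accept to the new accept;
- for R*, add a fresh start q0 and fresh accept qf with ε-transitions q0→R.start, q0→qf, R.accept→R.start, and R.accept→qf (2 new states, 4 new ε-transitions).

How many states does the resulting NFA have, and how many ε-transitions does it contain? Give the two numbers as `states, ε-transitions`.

Per subexpression:
Each of the 8 symbol leaves contributes 2 states and 0 ε-transitions.
  s|q = 6 states, 4 ε-transitions
  (s|q)* = 8 states, 8 ε-transitions
  prs = 6 states, 2 ε-transitions
  (s|q)*|q|r|p|prs = 22 states, 20 ε-transitions

22, 20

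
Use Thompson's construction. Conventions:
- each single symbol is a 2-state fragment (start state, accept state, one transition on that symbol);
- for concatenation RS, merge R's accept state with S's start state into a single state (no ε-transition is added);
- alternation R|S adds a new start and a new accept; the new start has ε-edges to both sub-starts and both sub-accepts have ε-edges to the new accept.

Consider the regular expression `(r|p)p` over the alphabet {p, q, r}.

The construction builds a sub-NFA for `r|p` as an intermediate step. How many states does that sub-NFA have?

Fragment for `r|p`:
Each of the 2 symbol leaves contributes a 2-state fragment.
  r|p : 6 states

6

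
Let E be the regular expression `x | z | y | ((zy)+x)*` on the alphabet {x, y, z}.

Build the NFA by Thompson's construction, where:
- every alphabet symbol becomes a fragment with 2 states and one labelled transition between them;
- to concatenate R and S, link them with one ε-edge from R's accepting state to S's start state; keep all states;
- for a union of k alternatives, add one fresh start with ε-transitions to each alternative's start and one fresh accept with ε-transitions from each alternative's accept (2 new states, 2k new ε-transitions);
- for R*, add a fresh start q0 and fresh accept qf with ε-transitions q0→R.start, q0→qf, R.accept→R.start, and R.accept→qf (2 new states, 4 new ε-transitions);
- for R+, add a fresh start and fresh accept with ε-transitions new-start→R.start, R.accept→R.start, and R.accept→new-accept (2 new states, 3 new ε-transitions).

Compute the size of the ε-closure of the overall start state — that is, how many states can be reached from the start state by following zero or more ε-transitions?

9

Work bottom-up. For each fragment F, track |ε-closure(F.start)| and whether F's accept lies in that closure (i.e. whether F accepts ε). A single-symbol fragment has closure size 1 and does not accept ε.
  zy : same as the first factor's closure: C = 1
  (zy)+ : new start ε-reaches only the body's start; the new accept needs a symbol first: C = 1 + 1 = 2
  (zy)+x : same as the first factor's closure: C = 2
  ((zy)+x)* : C = 1 (new start) + 2 (body) + 1 (new accept) = 4
  x | z | y | ((zy)+x)* : C = 1 (new start) + (1 + 1 + 1 + 4) + 1 (new accept, since some branch ε-reaches its own accept) = 9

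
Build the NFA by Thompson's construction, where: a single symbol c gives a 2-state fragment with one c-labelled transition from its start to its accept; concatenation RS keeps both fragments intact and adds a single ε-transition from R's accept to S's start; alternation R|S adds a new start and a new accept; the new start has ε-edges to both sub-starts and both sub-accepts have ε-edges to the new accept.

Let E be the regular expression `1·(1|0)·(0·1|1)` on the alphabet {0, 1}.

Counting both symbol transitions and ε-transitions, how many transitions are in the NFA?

Bottom-up over the parse tree:
Each of the 6 symbol leaves contributes 1 transition (1 symbol, 0 ε).
  1|0 — 6 transitions (2 symbol, 4 ε)
  0·1 — 3 transitions (2 symbol, 1 ε)
  0·1|1 — 8 transitions (3 symbol, 5 ε)
  1·(1|0)·(0·1|1) — 17 transitions (6 symbol, 11 ε)

17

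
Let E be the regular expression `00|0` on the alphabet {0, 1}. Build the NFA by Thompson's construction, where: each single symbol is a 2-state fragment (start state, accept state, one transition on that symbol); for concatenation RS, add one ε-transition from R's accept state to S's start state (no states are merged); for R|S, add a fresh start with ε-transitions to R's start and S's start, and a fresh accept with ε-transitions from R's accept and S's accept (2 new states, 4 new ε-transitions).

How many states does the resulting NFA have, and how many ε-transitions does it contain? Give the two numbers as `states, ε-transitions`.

8, 5

Building bottom-up:
Each of the 3 symbol leaves contributes 2 states and 0 ε-transitions.
  00 : 4 states, 1 ε-transition
  00|0 : 8 states, 5 ε-transitions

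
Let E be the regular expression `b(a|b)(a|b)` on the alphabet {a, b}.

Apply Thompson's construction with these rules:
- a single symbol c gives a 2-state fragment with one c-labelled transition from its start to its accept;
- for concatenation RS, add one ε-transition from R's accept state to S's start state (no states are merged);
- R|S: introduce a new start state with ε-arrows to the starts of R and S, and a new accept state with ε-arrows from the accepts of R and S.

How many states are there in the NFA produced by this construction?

14

Recursing over subexpressions:
Each of the 5 symbol leaves contributes a 2-state fragment.
  a|b : 6 states
  a|b : 6 states
  b(a|b)(a|b) : 14 states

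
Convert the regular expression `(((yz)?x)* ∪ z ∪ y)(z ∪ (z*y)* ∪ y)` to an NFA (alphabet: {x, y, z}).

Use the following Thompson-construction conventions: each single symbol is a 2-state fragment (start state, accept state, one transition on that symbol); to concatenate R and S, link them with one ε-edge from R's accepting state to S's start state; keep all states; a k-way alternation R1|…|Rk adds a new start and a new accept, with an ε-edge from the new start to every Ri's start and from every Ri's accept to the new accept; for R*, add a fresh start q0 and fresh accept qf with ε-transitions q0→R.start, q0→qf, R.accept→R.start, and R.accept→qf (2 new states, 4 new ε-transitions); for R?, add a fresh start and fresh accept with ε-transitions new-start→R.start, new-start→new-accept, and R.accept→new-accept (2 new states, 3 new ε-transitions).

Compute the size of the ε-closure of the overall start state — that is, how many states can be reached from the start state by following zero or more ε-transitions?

20

Let C(F) = |ε-closure(F.start)| within fragment F, and note whether F accepts ε. Symbol fragments have C = 1 and do not accept ε. Then:
  yz : same as the first factor's closure: C = 1
  (yz)? : new start has ε-edges to the inner start and to the new accept, so C = 2 + 1 = 3
  (yz)?x : C = 3 + 1 = 4 (closure spills across the concat boundary because the left factor accepts ε)
  ((yz)?x)* : C = 1 (new start) + 4 (body) + 1 (new accept) = 6
  ((yz)?x)* ∪ z ∪ y : new start ε-reaches every alternative's start; at least one alternative accepts ε, so the union's new accept is reached too: C = 1 + 6 + 1 + 1 + 1 = 10
  z* : new start has ε-edges to the inner start and to the new accept, so C = 2 + 1 = 3
  z*y : the left operand accepts ε, so the closure extends into the next operand (via the concat ε-link); C = 3 + 1 = 4
  (z*y)* : new start has ε-edges to the inner start and to the new accept, so C = 2 + 4 = 6
  z ∪ (z*y)* ∪ y : new start ε-reaches every alternative's start; at least one alternative accepts ε, so the union's new accept is reached too: C = 1 + 1 + 6 + 1 + 1 = 10
  (((yz)?x)* ∪ z ∪ y)(z ∪ (z*y)* ∪ y) : the left operand accepts ε, so the closure extends into the next operand (via the concat ε-link); C = 10 + 10 = 20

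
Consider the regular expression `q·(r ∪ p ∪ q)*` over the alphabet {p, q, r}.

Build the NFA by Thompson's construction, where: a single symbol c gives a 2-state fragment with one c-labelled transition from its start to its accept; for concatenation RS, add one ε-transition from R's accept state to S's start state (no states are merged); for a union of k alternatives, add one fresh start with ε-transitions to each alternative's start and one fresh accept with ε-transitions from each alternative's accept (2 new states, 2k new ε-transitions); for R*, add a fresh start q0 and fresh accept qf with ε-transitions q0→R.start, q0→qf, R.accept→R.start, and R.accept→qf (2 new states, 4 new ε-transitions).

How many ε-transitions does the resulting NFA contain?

11

Building bottom-up:
Each of the 4 symbol leaves contributes 0 ε-transitions.
  r ∪ p ∪ q → 6 ε-transitions
  (r ∪ p ∪ q)* → 10 ε-transitions
  q·(r ∪ p ∪ q)* → 11 ε-transitions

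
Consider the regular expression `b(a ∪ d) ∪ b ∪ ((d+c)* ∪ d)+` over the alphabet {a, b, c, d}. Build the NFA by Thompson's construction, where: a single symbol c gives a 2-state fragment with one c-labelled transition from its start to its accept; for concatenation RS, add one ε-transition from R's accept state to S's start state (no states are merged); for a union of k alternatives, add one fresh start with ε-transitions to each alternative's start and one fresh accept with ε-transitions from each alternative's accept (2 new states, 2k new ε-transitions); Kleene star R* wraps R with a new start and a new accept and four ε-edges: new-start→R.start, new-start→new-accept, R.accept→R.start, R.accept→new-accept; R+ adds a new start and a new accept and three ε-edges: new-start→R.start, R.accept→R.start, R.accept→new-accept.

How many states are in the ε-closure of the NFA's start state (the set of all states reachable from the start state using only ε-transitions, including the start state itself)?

13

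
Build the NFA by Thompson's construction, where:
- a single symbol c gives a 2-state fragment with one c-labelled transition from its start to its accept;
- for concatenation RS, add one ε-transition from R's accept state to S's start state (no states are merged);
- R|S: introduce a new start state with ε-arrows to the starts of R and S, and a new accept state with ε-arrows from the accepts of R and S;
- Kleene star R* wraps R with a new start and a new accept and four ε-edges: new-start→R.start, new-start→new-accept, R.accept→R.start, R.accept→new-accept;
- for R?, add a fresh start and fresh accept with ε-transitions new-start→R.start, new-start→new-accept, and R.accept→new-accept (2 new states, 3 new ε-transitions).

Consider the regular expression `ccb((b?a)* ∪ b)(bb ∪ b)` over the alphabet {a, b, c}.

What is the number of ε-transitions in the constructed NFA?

Per subexpression:
Each of the 9 symbol leaves contributes 0 ε-transitions.
  b? = 3 ε-transitions
  b?a = 4 ε-transitions
  (b?a)* = 8 ε-transitions
  (b?a)* ∪ b = 12 ε-transitions
  bb = 1 ε-transition
  bb ∪ b = 5 ε-transitions
  ccb((b?a)* ∪ b)(bb ∪ b) = 21 ε-transitions

21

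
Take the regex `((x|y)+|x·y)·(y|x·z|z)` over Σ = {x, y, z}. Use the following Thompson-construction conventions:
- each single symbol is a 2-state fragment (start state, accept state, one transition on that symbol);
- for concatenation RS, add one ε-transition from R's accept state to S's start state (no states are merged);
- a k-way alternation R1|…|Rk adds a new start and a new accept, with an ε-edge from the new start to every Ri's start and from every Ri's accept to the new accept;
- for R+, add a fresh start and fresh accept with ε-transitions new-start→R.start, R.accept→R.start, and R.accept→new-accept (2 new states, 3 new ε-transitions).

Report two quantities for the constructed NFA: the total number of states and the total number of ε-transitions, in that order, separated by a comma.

24, 20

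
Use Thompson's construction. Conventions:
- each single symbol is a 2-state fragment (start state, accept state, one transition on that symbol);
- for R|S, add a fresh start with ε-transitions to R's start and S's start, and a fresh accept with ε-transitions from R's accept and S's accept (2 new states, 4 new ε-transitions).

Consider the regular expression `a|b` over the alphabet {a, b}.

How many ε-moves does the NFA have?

Building bottom-up:
Each of the 2 symbol leaves contributes 0 ε-transitions.
  a|b : 4 ε-transitions

4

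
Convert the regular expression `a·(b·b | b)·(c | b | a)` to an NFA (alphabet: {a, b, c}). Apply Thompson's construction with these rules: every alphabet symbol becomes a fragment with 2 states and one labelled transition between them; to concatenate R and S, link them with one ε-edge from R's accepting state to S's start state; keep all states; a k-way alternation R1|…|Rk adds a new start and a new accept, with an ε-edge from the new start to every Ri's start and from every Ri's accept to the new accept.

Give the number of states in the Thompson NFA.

18

Recursing over subexpressions:
Each of the 7 symbol leaves contributes a 2-state fragment.
  b·b : 4 states
  b·b | b : 8 states
  c | b | a : 8 states
  a·(b·b | b)·(c | b | a) : 18 states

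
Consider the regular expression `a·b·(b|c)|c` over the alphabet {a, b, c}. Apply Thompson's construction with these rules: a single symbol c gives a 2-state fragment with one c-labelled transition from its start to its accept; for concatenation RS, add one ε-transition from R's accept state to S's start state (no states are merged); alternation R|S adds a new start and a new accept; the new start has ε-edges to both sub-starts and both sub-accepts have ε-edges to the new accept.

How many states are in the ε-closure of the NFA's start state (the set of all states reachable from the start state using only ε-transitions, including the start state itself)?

3

Work bottom-up. For each fragment F, track |ε-closure(F.start)| and whether F's accept lies in that closure (i.e. whether F accepts ε). A single-symbol fragment has closure size 1 and does not accept ε.
  b|c — new start ε-reaches every alternative's start; none of them accept ε, so the new accept is not reached: |ε-closure| = 1 + 1 + 1 = 3
  a·b·(b|c) — |ε-closure| equals the left operand's closure size = 1 (its accept is not ε-reachable, so the closure stops there)
  a·b·(b|c)|c — |ε-closure| = 1 + 1 + 1 = 3 (the new accept is not ε-reachable since no branch accepts ε)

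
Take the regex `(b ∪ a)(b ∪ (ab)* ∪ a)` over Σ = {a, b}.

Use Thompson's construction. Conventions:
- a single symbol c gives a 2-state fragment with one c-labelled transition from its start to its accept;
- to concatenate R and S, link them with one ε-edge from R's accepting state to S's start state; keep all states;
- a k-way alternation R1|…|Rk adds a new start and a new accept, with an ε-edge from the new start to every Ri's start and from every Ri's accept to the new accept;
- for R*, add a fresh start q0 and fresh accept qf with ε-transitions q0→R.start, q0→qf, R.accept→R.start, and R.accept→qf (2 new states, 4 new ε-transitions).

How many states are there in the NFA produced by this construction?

Bottom-up over the parse tree:
Each of the 6 symbol leaves contributes a 2-state fragment.
  b ∪ a → 6 states
  ab → 4 states
  (ab)* → 6 states
  b ∪ (ab)* ∪ a → 12 states
  (b ∪ a)(b ∪ (ab)* ∪ a) → 18 states

18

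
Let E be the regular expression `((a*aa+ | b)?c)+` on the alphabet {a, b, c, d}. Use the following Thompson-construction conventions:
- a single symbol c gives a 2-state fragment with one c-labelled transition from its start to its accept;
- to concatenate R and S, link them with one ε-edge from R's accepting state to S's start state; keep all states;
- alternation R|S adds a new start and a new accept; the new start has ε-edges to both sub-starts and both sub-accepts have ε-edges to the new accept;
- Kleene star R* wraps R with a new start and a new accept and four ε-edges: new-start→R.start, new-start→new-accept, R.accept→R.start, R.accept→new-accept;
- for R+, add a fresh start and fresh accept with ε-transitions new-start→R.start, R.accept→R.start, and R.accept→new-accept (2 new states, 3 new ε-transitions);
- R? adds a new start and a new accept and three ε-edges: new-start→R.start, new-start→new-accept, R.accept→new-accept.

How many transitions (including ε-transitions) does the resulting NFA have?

Per subexpression:
Each of the 5 symbol leaves contributes 1 transition (1 symbol, 0 ε).
  a* : 5 transitions (1 symbol, 4 ε)
  a+ : 4 transitions (1 symbol, 3 ε)
  a*aa+ : 12 transitions (3 symbol, 9 ε)
  a*aa+ | b : 17 transitions (4 symbol, 13 ε)
  (a*aa+ | b)? : 20 transitions (4 symbol, 16 ε)
  (a*aa+ | b)?c : 22 transitions (5 symbol, 17 ε)
  ((a*aa+ | b)?c)+ : 25 transitions (5 symbol, 20 ε)

25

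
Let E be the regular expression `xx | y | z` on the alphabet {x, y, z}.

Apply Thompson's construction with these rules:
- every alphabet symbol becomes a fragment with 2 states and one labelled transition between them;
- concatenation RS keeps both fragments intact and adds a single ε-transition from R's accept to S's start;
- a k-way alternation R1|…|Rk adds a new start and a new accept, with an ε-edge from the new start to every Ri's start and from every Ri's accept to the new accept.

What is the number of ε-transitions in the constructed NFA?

7

Recursing over subexpressions:
Each of the 4 symbol leaves contributes 0 ε-transitions.
  xx : 1 ε-transition
  xx | y | z : 7 ε-transitions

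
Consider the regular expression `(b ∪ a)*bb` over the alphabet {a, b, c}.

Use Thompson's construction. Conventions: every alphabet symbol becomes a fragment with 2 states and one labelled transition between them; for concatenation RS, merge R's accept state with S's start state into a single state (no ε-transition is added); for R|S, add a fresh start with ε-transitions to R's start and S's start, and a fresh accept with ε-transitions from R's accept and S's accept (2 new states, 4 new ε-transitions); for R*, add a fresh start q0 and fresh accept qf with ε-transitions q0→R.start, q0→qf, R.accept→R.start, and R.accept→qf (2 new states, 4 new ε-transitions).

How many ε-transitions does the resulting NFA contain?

8

Building bottom-up:
Each of the 4 symbol leaves contributes 0 ε-transitions.
  b ∪ a — 4 ε-transitions
  (b ∪ a)* — 8 ε-transitions
  (b ∪ a)*bb — 8 ε-transitions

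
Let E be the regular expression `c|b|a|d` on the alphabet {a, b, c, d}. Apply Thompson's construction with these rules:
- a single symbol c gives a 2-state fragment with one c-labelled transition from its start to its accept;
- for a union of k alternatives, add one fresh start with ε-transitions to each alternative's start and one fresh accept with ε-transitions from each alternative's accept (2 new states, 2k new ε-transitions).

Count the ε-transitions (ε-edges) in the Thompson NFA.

8

By structural recursion:
Each of the 4 symbol leaves contributes 0 ε-transitions.
  c|b|a|d → 8 ε-transitions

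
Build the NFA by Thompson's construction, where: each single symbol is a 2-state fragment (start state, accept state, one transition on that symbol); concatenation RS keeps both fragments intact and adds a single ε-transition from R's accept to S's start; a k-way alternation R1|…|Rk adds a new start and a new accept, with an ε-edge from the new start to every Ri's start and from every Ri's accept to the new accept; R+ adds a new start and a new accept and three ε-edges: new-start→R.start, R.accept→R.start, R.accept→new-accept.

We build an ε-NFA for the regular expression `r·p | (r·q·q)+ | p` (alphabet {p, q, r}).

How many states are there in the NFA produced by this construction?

16

Recursing over subexpressions:
Each of the 6 symbol leaves contributes a 2-state fragment.
  r·p : 4 states
  r·q·q : 6 states
  (r·q·q)+ : 8 states
  r·p | (r·q·q)+ | p : 16 states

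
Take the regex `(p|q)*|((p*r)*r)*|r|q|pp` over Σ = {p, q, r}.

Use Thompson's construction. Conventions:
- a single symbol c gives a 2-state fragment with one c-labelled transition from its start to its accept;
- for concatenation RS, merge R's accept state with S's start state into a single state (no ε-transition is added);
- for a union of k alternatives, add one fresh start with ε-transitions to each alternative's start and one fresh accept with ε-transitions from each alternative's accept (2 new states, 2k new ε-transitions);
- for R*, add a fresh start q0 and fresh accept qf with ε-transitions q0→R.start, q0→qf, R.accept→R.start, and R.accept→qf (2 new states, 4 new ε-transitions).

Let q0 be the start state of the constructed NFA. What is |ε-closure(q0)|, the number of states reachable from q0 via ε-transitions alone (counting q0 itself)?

17

Let C(F) = |ε-closure(F.start)| within fragment F, and note whether F accepts ε. Symbol fragments have C = 1 and do not accept ε. Then:
  p|q : |closure| = 1 + 1 + 1 = 3 (the new accept is not ε-reachable since no branch accepts ε)
  (p|q)* : |closure| = 1 (new start) + 3 (body) + 1 (new accept) = 5
  p* : |closure| = 1 (new start) + 1 (body) + 1 (new accept) = 3
  p*r : the left operand accepts ε, so the closure extends into the next operand (the shared merged state is already counted); |closure| = 3 + (1−1) = 3
  (p*r)* : new start has ε-edges to the inner start and to the new accept, so |closure| = 2 + 3 = 5
  (p*r)*r : |closure| = 5 + (1−1) = 5 (closure spills across the concat boundary because the left factor accepts ε)
  ((p*r)*r)* : new start has ε-edges to the inner start and to the new accept, so |closure| = 2 + 5 = 7
  pp : same as the first factor's closure: |closure| = 1
  (p|q)*|((p*r)*r)*|r|q|pp : new start ε-reaches every alternative's start; at least one alternative accepts ε, so the union's new accept is reached too: |closure| = 1 + 5 + 7 + 1 + 1 + 1 + 1 = 17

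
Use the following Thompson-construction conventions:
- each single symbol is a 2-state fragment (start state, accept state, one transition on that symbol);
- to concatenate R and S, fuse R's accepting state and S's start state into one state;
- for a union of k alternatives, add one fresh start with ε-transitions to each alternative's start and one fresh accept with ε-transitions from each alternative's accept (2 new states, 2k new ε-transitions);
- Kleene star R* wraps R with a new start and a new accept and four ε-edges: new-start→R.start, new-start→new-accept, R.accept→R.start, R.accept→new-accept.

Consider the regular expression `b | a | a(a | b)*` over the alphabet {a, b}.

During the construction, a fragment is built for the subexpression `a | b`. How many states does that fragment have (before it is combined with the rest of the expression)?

Fragment for `a | b`:
Each of the 2 symbol leaves contributes a 2-state fragment.
  a | b : 6 states

6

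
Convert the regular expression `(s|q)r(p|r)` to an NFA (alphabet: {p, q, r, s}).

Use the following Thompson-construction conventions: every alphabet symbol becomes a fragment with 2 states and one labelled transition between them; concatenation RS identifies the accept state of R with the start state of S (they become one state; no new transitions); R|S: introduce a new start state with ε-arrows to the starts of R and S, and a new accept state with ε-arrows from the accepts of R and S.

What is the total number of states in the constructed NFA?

By structural recursion:
Each of the 5 symbol leaves contributes a 2-state fragment.
  s|q — 6 states
  p|r — 6 states
  (s|q)r(p|r) — 12 states

12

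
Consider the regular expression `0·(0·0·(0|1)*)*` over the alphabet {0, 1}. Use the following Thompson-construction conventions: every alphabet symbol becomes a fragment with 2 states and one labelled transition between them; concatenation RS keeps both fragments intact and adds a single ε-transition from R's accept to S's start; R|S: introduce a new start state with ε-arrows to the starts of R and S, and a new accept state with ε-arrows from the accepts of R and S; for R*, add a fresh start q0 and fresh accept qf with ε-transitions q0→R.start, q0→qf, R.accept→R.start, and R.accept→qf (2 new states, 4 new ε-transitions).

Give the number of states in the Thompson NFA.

Per subexpression:
Each of the 5 symbol leaves contributes a 2-state fragment.
  0|1 : 6 states
  (0|1)* : 8 states
  0·0·(0|1)* : 12 states
  (0·0·(0|1)*)* : 14 states
  0·(0·0·(0|1)*)* : 16 states

16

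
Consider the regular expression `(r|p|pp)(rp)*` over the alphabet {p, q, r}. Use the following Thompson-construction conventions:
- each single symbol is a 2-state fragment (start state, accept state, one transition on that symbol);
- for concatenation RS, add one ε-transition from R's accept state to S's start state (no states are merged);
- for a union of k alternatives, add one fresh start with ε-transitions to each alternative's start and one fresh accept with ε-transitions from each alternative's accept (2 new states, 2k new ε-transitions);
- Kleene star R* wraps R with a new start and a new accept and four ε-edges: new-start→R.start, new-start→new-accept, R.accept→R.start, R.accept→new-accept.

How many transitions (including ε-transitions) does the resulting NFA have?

19

Per subexpression:
Each of the 6 symbol leaves contributes 1 transition (1 symbol, 0 ε).
  pp — 3 transitions (2 symbol, 1 ε)
  r|p|pp — 11 transitions (4 symbol, 7 ε)
  rp — 3 transitions (2 symbol, 1 ε)
  (rp)* — 7 transitions (2 symbol, 5 ε)
  (r|p|pp)(rp)* — 19 transitions (6 symbol, 13 ε)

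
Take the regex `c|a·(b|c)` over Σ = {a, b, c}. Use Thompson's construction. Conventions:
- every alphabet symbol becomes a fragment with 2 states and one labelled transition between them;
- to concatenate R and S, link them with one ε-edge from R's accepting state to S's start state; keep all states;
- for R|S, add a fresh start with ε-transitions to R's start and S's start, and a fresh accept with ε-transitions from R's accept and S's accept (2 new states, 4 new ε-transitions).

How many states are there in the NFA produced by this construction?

12

Per subexpression:
Each of the 4 symbol leaves contributes a 2-state fragment.
  b|c = 6 states
  a·(b|c) = 8 states
  c|a·(b|c) = 12 states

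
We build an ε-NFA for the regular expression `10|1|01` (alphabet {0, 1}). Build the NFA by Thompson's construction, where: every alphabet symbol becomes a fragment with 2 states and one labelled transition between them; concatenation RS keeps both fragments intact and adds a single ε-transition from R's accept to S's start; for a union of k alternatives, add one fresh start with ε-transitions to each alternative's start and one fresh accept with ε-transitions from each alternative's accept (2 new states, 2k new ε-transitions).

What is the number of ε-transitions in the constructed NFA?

By structural recursion:
Each of the 5 symbol leaves contributes 0 ε-transitions.
  10 — 1 ε-transition
  01 — 1 ε-transition
  10|1|01 — 8 ε-transitions

8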